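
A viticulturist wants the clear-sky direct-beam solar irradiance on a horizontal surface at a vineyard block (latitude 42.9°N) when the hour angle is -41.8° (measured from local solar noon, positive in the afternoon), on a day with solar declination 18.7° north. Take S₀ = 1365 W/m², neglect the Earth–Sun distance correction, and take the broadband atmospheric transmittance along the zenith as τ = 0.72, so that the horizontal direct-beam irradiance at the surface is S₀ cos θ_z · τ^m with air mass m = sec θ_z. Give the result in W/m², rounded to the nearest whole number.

642 W/m²

cos θ_z = sin(42.9°) sin(18.7°) + cos(42.9°) cos(18.7°) cos(-41.80°) = 0.2182 + 0.5173 = 0.7355.
Air mass m = 1/cos θ_z = 1/0.7355 = 1.360; τ^m = 0.72^1.360 = 0.6397.
Surface direct beam = 1365 × 0.7355 × 0.6397 = 642.23 W/m².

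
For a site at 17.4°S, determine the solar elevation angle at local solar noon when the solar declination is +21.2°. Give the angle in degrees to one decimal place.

At local solar noon the hour angle is zero, so the elevation is 90° − |φ − δ| = 90° − |-17.4° − (21.2°)| = 90° − 38.6° = 51.4°.

51.4°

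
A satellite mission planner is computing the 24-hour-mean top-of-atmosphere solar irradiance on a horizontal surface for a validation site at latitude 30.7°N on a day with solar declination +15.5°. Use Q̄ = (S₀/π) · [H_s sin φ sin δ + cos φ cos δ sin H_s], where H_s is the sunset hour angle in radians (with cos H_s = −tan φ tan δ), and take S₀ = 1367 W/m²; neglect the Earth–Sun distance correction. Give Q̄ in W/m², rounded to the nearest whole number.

459 W/m²

The sunset hour angle satisfies cos H_s = −tan φ tan δ = -0.1647, giving H_s = 99.48°. In radians, H_s = 1.7363.
H_s sin φ sin δ = 1.7363 × 0.5105 × 0.2672 = 0.2368.
cos φ cos δ sin H_s = 0.8599 × 0.9636 × 0.9863 = 0.8172.
Q̄ = (1367/π) × (0.2368 + 0.8172) = 435.13 × 1.0540 = 458.63 W/m².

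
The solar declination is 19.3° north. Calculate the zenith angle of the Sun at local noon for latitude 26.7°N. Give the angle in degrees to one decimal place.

7.4°

At local solar noon the hour angle is zero, so the zenith angle is |φ − δ| = |26.7° − (19.3°)| = 7.4°.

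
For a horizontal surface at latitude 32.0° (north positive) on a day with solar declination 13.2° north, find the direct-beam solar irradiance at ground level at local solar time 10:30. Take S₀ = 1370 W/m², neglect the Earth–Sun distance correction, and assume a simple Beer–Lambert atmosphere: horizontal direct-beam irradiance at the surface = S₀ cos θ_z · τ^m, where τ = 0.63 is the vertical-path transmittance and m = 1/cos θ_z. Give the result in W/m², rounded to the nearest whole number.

Hour angle H = 15° × (10.5 − 12) = -22.50°.
cos θ_z = sin φ sin δ + cos φ cos δ cos H = (0.5299)(0.2284) + (0.8480)(0.9736)(0.9239) = 0.8838.
Air mass m = 1/cos θ_z = 1/0.8838 = 1.131; τ^m = 0.63^1.131 = 0.5930.
Surface direct beam = 1370 × 0.8838 × 0.5930 = 718.01 W/m².

718 W/m²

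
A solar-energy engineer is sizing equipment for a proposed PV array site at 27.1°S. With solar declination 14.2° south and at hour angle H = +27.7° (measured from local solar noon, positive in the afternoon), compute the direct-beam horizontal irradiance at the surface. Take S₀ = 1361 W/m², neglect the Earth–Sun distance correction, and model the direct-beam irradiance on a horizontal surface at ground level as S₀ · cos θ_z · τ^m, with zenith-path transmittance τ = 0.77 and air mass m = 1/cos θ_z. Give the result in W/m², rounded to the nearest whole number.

With φ = -27.1°, δ = -14.2°, H = 27.70°: sin φ sin δ = 0.1117, cos φ cos δ cos H = 0.7641, so cos θ_z = 0.8758.
Air mass m = 1/cos θ_z = 1/0.8758 = 1.142; τ^m = 0.77^1.142 = 0.7419.
Surface direct beam = 1361 × 0.8758 × 0.7419 = 884.32 W/m².

884 W/m²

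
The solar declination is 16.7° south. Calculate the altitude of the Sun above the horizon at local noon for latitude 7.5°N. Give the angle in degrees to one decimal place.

At local solar noon the hour angle is zero, so the elevation is 90° − |φ − δ| = 90° − |7.5° − (-16.7°)| = 90° − 24.2° = 65.8°.

65.8°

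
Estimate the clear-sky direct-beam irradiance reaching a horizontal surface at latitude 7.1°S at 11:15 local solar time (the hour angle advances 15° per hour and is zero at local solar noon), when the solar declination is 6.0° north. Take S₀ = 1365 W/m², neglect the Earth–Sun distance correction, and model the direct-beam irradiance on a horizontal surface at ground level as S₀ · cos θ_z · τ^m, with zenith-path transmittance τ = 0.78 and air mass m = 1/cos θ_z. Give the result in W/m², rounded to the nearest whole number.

Hour angle H = 15° × (11.25 − 12) = -11.25°.
With φ = -7.1°, δ = 6.0°, H = -11.25°: sin φ sin δ = -0.0129, cos φ cos δ cos H = 0.9679, so cos θ_z = 0.9550.
Air mass m = 1/cos θ_z = 1/0.9550 = 1.047; τ^m = 0.78^1.047 = 0.7709.
Surface direct beam = 1365 × 0.9550 × 0.7709 = 1004.93 W/m².

1005 W/m²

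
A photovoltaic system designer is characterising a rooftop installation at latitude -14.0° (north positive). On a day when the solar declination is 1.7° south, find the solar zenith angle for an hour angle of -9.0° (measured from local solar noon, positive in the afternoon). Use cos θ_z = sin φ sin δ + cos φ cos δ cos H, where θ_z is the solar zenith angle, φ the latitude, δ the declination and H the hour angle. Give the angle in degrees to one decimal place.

15.2°

With φ = -14.0°, δ = -1.7°, H = -9.00°: sin φ sin δ = 0.0072, cos φ cos δ cos H = 0.9579, so cos θ_z = 0.9651.
θ_z = arccos(0.9651) = 15.18°.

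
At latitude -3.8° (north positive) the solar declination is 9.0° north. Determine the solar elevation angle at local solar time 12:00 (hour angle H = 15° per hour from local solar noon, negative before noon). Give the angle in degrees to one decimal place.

77.2°

Hour angle H = 15° × (12 − 12) = 0.00°.
With φ = -3.8°, δ = 9.0°, H = 0.00°: sin φ sin δ = -0.0104, cos φ cos δ cos H = 0.9855, so cos θ_z = 0.9751.
θ_z = arccos(0.9751) = 12.81°, so the elevation is 90° − 12.81° = 77.19°.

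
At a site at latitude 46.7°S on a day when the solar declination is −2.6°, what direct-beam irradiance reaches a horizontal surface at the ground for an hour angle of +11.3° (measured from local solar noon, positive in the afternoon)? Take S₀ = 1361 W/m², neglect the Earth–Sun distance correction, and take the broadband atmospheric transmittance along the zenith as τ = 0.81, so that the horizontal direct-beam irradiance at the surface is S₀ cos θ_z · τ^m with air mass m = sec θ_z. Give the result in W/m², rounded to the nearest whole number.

cos θ_z = sin φ sin δ + cos φ cos δ cos H = (-0.7278)(-0.0454) + (0.6858)(0.9990)(0.9806) = 0.7049.
Air mass m = 1/cos θ_z = 1/0.7049 = 1.419; τ^m = 0.81^1.419 = 0.7415.
Surface direct beam = 1361 × 0.7049 × 0.7415 = 711.37 W/m².

711 W/m²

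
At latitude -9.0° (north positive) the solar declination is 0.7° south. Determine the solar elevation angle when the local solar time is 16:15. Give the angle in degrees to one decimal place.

26.0°

Hour angle H = 15° × (16.25 − 12) = 63.75°.
With φ = -9.0°, δ = -0.7°, H = 63.75°: sin φ sin δ = 0.0019, cos φ cos δ cos H = 0.4368, so cos θ_z = 0.4387.
θ_z = arccos(0.4387) = 63.98°, so the elevation is 90° − 63.98° = 26.02°.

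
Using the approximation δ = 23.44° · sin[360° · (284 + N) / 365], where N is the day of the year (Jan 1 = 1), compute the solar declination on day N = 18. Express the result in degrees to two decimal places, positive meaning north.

360 × (284 + 18) / 365 = 297.863°; sin(297.863°) = -0.8841.
δ = 23.44 × -0.8841 = -20.723° ≈ -20.72°.

-20.72°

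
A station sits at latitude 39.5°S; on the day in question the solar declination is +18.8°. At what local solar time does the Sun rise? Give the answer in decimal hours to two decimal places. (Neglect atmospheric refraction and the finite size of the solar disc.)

The sunset hour angle satisfies cos H_s = −tan φ tan δ = 0.2806, giving H_s = 73.70°.
Sunrise is at 12 − H_s/15 = 12 − 4.913 = 7.087 h local solar time.

7.09 h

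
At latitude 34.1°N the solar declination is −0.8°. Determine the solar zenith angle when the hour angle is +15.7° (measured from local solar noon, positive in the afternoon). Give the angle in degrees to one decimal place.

cos θ_z = sin(34.1°) sin(-0.8°) + cos(34.1°) cos(-0.8°) cos(15.70°) = -0.0078 + 0.7971 = 0.7893.
θ_z = arccos(0.7893) = 37.88°.

37.9°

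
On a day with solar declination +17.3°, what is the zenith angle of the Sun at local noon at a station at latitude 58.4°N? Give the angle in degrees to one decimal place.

At local solar noon the hour angle is zero, so the zenith angle is |φ − δ| = |58.4° − (17.3°)| = 41.1°.

41.1°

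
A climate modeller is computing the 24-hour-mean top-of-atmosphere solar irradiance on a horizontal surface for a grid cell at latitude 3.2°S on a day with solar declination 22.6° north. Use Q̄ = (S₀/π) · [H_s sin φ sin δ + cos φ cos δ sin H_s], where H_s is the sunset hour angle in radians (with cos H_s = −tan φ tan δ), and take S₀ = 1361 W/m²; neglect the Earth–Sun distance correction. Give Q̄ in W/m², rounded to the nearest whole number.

385 W/m²

cos H_s = −tan(-3.2°) · tan(22.6°) = 0.0233, so H_s = arccos(0.0233) = 88.66°. In radians, H_s = 1.5474.
H_s sin φ sin δ = 1.5474 × -0.0558 × 0.3843 = -0.0332.
cos φ cos δ sin H_s = 0.9984 × 0.9232 × 0.9997 = 0.9214.
Q̄ = (1361/π) × (-0.0332 + 0.9214) = 433.22 × 0.8882 = 384.79 W/m².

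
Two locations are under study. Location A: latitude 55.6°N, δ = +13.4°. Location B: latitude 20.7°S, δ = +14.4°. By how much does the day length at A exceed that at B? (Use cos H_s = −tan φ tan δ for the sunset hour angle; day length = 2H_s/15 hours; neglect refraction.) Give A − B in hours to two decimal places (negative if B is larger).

+3.46 h

A: H_s = arccos(−tan 55.6° · tan 13.4°) = 110.36°, so 2H_s/15 = 14.7147 h.
B: H_s = arccos(−tan -20.7° · tan 14.4°) = 84.43°, so 2H_s/15 = 11.2573 h.
A − B = 14.7147 − 11.2573 = 3.4574 h.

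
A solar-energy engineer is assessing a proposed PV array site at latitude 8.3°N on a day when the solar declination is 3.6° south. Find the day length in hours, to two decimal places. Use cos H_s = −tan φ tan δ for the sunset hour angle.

The sunset hour angle satisfies cos H_s = −tan φ tan δ = 0.0092, giving H_s = 89.47°.
Day length = 2 H_s / 15° h⁻¹ = 178.94° / 15 = 11.929 h.

11.93 hours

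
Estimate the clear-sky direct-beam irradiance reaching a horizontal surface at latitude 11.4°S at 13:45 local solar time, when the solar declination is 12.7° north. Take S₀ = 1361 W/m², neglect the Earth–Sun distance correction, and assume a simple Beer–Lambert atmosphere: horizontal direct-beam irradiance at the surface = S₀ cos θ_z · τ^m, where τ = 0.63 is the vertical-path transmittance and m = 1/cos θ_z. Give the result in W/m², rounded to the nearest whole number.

Hour angle H = 15° × (13.75 − 12) = 26.25°.
cos θ_z = sin(-11.4°) sin(12.7°) + cos(-11.4°) cos(12.7°) cos(26.25°) = -0.0435 + 0.8577 = 0.8142.
Air mass m = 1/cos θ_z = 1/0.8142 = 1.228; τ^m = 0.63^1.228 = 0.5670.
Surface direct beam = 1361 × 0.8142 × 0.5670 = 628.31 W/m².

628 W/m²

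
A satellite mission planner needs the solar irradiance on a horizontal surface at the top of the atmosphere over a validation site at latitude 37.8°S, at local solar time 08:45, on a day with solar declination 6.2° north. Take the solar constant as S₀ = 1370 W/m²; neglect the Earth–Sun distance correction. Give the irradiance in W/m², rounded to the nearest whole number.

Hour angle H = 15° × (8.75 − 12) = -48.75°.
With φ = -37.8°, δ = 6.2°, H = -48.75°: sin φ sin δ = -0.0662, cos φ cos δ cos H = 0.5179, so cos θ_z = 0.4517.
Top-of-atmosphere irradiance = S₀ cos θ_z = 1370 × 0.4517 = 618.83 W/m².

619 W/m²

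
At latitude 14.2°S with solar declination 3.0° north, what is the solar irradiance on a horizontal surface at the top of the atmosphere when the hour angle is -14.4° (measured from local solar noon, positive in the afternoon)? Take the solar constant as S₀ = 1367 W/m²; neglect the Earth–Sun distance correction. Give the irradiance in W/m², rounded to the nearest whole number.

With φ = -14.2°, δ = 3.0°, H = -14.40°: sin φ sin δ = -0.0128, cos φ cos δ cos H = 0.9377, so cos θ_z = 0.9249.
Top-of-atmosphere irradiance = S₀ cos θ_z = 1367 × 0.9249 = 1264.34 W/m².

1264 W/m²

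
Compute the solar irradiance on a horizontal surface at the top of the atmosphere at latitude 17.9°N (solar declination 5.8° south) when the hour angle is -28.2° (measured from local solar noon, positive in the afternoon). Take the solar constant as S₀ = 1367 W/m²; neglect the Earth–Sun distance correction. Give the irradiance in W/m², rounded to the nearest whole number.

1098 W/m²

cos θ_z = sin(17.9°) sin(-5.8°) + cos(17.9°) cos(-5.8°) cos(-28.20°) = -0.0311 + 0.8344 = 0.8033.
Top-of-atmosphere irradiance = S₀ cos θ_z = 1367 × 0.8033 = 1098.11 W/m².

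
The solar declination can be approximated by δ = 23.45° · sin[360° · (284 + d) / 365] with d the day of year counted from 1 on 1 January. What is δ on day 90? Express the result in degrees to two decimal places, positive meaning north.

360 × (284 + 90) / 365 = 368.877°; sin(368.877°) = 0.1543.
δ = 23.45 × 0.1543 = 3.618° ≈ +3.62°.

+3.62°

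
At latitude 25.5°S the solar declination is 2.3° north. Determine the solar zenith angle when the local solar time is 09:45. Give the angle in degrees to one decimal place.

Hour angle H = 15° × (9.75 − 12) = -33.75°.
cos θ_z = sin(-25.5°) sin(2.3°) + cos(-25.5°) cos(2.3°) cos(-33.75°) = -0.0173 + 0.7499 = 0.7326.
θ_z = arccos(0.7326) = 42.90°.

42.9°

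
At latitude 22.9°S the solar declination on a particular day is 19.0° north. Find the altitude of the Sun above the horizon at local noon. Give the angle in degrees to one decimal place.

At local solar noon the hour angle is zero, so the elevation is 90° − |φ − δ| = 90° − |-22.9° − (19.0°)| = 90° − 41.9° = 48.1°.

48.1°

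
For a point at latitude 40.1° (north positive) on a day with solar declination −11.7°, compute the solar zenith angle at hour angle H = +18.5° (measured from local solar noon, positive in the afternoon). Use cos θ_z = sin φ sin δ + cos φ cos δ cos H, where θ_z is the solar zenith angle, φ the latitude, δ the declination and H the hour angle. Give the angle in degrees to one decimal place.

54.6°

cos θ_z = sin(40.1°) sin(-11.7°) + cos(40.1°) cos(-11.7°) cos(18.50°) = -0.1306 + 0.7103 = 0.5797.
θ_z = arccos(0.5797) = 54.57°.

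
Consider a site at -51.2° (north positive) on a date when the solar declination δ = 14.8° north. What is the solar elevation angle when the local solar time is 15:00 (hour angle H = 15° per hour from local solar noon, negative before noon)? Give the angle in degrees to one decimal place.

Hour angle H = 15° × (15 − 12) = 45.00°.
cos θ_z = sin(-51.2°) sin(14.8°) + cos(-51.2°) cos(14.8°) cos(45.00°) = -0.1991 + 0.4284 = 0.2293.
θ_z = arccos(0.2293) = 76.74°, so the elevation is 90° − 76.74° = 13.26°.

13.3°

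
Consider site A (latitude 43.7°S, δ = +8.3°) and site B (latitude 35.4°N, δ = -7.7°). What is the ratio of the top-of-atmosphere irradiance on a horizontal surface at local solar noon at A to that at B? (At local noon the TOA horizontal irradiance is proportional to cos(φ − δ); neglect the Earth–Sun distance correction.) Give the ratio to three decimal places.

A: cos θ_z = cos(-43.7° − (8.3°)) = 0.6157.
B: cos θ_z = cos(35.4° − (-7.7°)) = 0.7302.
Ratio A/B = 0.6157 / 0.7302 = 0.8432.

0.843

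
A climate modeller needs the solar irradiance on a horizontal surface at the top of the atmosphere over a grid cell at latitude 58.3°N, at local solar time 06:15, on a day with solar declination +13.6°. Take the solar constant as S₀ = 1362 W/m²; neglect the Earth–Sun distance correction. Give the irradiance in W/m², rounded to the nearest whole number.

318 W/m²

Hour angle H = 15° × (6.25 − 12) = -86.25°.
With φ = 58.3°, δ = 13.6°, H = -86.25°: sin φ sin δ = 0.2001, cos φ cos δ cos H = 0.0334, so cos θ_z = 0.2335.
Top-of-atmosphere irradiance = S₀ cos θ_z = 1362 × 0.2335 = 318.03 W/m².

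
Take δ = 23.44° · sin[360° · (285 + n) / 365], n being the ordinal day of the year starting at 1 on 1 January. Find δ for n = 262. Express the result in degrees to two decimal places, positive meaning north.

360 × (285 + 262) / 365 = 539.507°; sin(539.507°) = 0.0086.
δ = 23.44 × 0.0086 = 0.202° ≈ +0.20°.

+0.20°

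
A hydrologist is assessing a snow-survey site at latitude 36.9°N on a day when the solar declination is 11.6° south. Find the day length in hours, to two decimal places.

The sunset hour angle satisfies cos H_s = −tan φ tan δ = 0.1541, giving H_s = 81.14°.
Day length = 2 H_s / 15° h⁻¹ = 162.28° / 15 = 10.819 h.

10.82 hours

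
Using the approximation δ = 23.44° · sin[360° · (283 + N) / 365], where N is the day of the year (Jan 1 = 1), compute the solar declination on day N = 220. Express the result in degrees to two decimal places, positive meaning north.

+16.25°

360 × (283 + 220) / 365 = 496.110°; sin(496.110°) = 0.6933.
δ = 23.44 × 0.6933 = 16.251° ≈ +16.25°.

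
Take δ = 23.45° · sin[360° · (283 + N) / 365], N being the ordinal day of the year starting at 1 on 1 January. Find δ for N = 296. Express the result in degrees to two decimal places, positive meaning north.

360 × (283 + 296) / 365 = 571.068°; sin(571.068°) = -0.5161.
δ = 23.45 × -0.5161 = -12.103° ≈ -12.10°.

-12.10°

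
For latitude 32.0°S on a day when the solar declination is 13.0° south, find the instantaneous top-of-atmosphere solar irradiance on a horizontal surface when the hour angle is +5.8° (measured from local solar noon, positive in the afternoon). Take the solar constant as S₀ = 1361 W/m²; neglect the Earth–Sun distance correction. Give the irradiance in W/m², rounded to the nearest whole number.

1281 W/m²

With φ = -32.0°, δ = -13.0°, H = 5.80°: sin φ sin δ = 0.1192, cos φ cos δ cos H = 0.8221, so cos θ_z = 0.9413.
Top-of-atmosphere irradiance = S₀ cos θ_z = 1361 × 0.9413 = 1281.11 W/m².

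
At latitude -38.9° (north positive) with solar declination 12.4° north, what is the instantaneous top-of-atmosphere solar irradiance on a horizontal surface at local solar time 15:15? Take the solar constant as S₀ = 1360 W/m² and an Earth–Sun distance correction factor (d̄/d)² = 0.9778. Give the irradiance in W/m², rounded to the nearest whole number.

487 W/m²

Hour angle H = 15° × (15.25 − 12) = 48.75°.
With φ = -38.9°, δ = 12.4°, H = 48.75°: sin φ sin δ = -0.1348, cos φ cos δ cos H = 0.5012, so cos θ_z = 0.3664.
Top-of-atmosphere irradiance = S₀ (d̄/d)² cos θ_z = 1360 × 0.9778 × 0.3664 = 487.24 W/m².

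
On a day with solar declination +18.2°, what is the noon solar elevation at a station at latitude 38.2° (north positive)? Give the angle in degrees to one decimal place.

70.0°

At local solar noon the hour angle is zero, so the elevation is 90° − |φ − δ| = 90° − |38.2° − (18.2°)| = 90° − 20.0° = 70.0°.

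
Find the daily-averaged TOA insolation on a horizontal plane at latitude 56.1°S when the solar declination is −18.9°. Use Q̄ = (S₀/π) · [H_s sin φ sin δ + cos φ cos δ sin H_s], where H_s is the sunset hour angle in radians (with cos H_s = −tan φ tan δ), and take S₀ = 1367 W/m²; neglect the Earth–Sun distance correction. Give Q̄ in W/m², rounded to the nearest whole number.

The sunset hour angle satisfies cos H_s = −tan φ tan δ = -0.5095, giving H_s = 120.63°. In radians, H_s = 2.1054.
H_s sin φ sin δ = 2.1054 × -0.8300 × -0.3239 = 0.5660.
cos φ cos δ sin H_s = 0.5577 × 0.9461 × 0.8605 = 0.4540.
Q̄ = (1367/π) × (0.5660 + 0.4540) = 435.13 × 1.0200 = 443.83 W/m².

444 W/m²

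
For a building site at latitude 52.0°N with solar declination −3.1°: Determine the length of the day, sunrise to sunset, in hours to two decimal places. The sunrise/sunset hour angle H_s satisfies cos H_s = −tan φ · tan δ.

cos H_s = −tan(52.0°) · tan(-3.1°) = 0.0693, so H_s = arccos(0.0693) = 86.03°.
Day length = 2 H_s / 15° h⁻¹ = 172.06° / 15 = 11.471 h.

11.47 hours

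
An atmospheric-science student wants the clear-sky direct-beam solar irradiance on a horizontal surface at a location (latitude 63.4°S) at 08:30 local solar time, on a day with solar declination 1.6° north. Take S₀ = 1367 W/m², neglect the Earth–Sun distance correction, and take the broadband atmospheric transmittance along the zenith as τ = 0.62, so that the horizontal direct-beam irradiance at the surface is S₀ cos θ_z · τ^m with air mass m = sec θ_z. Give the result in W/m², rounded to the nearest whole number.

Hour angle H = 15° × (8.5 − 12) = -52.50°.
cos θ_z = sin φ sin δ + cos φ cos δ cos H = (-0.8942)(0.0279) + (0.4478)(0.9996)(0.6088) = 0.2476.
Air mass m = 1/cos θ_z = 1/0.2476 = 4.039; τ^m = 0.62^4.039 = 0.1450.
Surface direct beam = 1367 × 0.2476 × 0.1450 = 49.08 W/m².

49 W/m²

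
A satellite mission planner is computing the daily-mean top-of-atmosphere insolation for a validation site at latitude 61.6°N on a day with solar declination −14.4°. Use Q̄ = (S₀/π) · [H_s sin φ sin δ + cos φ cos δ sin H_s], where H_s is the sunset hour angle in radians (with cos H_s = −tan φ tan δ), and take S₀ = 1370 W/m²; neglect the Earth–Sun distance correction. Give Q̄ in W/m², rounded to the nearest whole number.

74 W/m²

The sunset hour angle satisfies cos H_s = −tan φ tan δ = 0.4749, giving H_s = 61.65°. In radians, H_s = 1.0760.
H_s sin φ sin δ = 1.0760 × 0.8796 × -0.2487 = -0.2354.
cos φ cos δ sin H_s = 0.4756 × 0.9686 × 0.8801 = 0.4054.
Q̄ = (1370/π) × (-0.2354 + 0.4054) = 436.08 × 0.1700 = 74.13 W/m².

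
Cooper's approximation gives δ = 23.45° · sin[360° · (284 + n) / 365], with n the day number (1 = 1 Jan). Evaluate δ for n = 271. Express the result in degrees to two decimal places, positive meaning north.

-3.02°

360 × (284 + 271) / 365 = 547.397°; sin(547.397°) = -0.1287.
δ = 23.45 × -0.1287 = -3.018° ≈ -3.02°.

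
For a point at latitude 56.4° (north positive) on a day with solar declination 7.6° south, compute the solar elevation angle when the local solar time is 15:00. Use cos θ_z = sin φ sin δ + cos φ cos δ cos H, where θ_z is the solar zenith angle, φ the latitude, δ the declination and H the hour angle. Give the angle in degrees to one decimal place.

Hour angle H = 15° × (15 − 12) = 45.00°.
cos θ_z = sin(56.4°) sin(-7.6°) + cos(56.4°) cos(-7.6°) cos(45.00°) = -0.1102 + 0.3879 = 0.2777.
θ_z = arccos(0.2777) = 73.88°, so the elevation is 90° − 73.88° = 16.12°.

16.1°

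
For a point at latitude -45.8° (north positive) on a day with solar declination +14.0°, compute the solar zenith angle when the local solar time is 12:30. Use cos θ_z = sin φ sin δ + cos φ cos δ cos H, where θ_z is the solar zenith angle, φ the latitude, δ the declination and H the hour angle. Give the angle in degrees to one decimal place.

60.2°

Hour angle H = 15° × (12.5 − 12) = 7.50°.
cos θ_z = sin(-45.8°) sin(14.0°) + cos(-45.8°) cos(14.0°) cos(7.50°) = -0.1734 + 0.6707 = 0.4973.
θ_z = arccos(0.4973) = 60.18°.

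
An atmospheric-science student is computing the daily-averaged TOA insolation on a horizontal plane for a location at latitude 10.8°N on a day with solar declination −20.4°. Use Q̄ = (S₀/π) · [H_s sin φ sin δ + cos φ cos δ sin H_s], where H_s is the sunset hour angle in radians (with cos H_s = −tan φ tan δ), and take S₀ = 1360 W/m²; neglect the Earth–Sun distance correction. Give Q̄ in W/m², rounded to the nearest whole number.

355 W/m²

The sunset hour angle satisfies cos H_s = −tan φ tan δ = 0.0709, giving H_s = 85.93°. In radians, H_s = 1.4998.
H_s sin φ sin δ = 1.4998 × 0.1874 × -0.3486 = -0.0980.
cos φ cos δ sin H_s = 0.9823 × 0.9373 × 0.9975 = 0.9184.
Q̄ = (1360/π) × (-0.0980 + 0.9184) = 432.90 × 0.8204 = 355.15 W/m².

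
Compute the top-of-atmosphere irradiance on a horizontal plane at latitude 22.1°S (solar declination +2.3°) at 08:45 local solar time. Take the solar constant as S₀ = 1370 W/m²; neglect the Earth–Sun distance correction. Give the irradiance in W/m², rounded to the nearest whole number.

Hour angle H = 15° × (8.75 − 12) = -48.75°.
With φ = -22.1°, δ = 2.3°, H = -48.75°: sin φ sin δ = -0.0151, cos φ cos δ cos H = 0.6104, so cos θ_z = 0.5953.
Top-of-atmosphere irradiance = S₀ cos θ_z = 1370 × 0.5953 = 815.56 W/m².

816 W/m²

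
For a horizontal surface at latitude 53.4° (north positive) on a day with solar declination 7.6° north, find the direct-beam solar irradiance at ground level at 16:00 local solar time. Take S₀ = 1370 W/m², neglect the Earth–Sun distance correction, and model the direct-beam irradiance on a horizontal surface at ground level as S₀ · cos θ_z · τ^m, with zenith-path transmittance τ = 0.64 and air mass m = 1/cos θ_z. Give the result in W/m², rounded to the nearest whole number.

Hour angle H = 15° × (16 − 12) = 60.00°.
cos θ_z = sin(53.4°) sin(7.6°) + cos(53.4°) cos(7.6°) cos(60.00°) = 0.1062 + 0.2955 = 0.4017.
Air mass m = 1/cos θ_z = 1/0.4017 = 2.489; τ^m = 0.64^2.489 = 0.3293.
Surface direct beam = 1370 × 0.4017 × 0.3293 = 181.22 W/m².

181 W/m²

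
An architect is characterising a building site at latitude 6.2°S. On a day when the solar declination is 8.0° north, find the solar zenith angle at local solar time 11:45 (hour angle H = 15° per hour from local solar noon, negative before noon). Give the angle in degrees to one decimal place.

Hour angle H = 15° × (11.75 − 12) = -3.75°.
With φ = -6.2°, δ = 8.0°, H = -3.75°: sin φ sin δ = -0.0150, cos φ cos δ cos H = 0.9824, so cos θ_z = 0.9674.
θ_z = arccos(0.9674) = 14.67°.

14.7°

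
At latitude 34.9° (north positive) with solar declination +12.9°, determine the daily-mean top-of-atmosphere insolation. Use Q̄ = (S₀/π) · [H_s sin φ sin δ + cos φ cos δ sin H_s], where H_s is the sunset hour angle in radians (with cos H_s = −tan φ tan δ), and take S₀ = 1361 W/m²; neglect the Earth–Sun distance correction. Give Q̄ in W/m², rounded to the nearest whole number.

438 W/m²

The sunset hour angle satisfies cos H_s = −tan φ tan δ = -0.1598, giving H_s = 99.20°. In radians, H_s = 1.7314.
H_s sin φ sin δ = 1.7314 × 0.5721 × 0.2233 = 0.2212.
cos φ cos δ sin H_s = 0.8202 × 0.9748 × 0.9871 = 0.7892.
Q̄ = (1361/π) × (0.2212 + 0.7892) = 433.22 × 1.0104 = 437.73 W/m².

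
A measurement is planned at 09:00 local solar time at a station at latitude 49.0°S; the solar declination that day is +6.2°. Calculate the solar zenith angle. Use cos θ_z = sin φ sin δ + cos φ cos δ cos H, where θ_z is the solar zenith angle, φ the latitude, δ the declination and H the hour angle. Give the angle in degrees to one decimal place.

Hour angle H = 15° × (9 − 12) = -45.00°.
cos θ_z = sin(-49.0°) sin(6.2°) + cos(-49.0°) cos(6.2°) cos(-45.00°) = -0.0815 + 0.4612 = 0.3797.
θ_z = arccos(0.3797) = 67.68°.

67.7°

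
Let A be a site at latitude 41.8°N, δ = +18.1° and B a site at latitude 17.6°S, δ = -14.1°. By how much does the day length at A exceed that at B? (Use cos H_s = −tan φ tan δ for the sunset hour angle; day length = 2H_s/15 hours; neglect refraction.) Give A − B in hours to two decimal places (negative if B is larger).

+1.66 h

A: H_s = arccos(−tan 41.8° · tan 18.1°) = 106.99°, so 2H_s/15 = 14.2653 h.
B: H_s = arccos(−tan -17.6° · tan -14.1°) = 94.57°, so 2H_s/15 = 12.6093 h.
A − B = 14.2653 − 12.6093 = 1.6560 h.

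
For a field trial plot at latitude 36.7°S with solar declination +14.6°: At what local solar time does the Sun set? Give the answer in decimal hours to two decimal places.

17.25 h

cos H_s = −tan(-36.7°) · tan(14.6°) = 0.1942, so H_s = arccos(0.1942) = 78.80°.
Sunset is at 12 + H_s/15 = 12 + 5.253 = 17.253 h local solar time.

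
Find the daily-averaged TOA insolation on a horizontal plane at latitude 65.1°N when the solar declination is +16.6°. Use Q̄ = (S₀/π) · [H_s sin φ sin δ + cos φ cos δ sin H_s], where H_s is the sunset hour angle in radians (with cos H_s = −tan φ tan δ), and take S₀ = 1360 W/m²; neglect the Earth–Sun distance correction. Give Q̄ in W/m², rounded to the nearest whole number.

The sunset hour angle satisfies cos H_s = −tan φ tan δ = -0.6422, giving H_s = 129.96°. In radians, H_s = 2.2682.
H_s sin φ sin δ = 2.2682 × 0.9070 × 0.2857 = 0.5878.
cos φ cos δ sin H_s = 0.4210 × 0.9583 × 0.7665 = 0.3092.
Q̄ = (1360/π) × (0.5878 + 0.3092) = 432.90 × 0.8970 = 388.31 W/m².

388 W/m²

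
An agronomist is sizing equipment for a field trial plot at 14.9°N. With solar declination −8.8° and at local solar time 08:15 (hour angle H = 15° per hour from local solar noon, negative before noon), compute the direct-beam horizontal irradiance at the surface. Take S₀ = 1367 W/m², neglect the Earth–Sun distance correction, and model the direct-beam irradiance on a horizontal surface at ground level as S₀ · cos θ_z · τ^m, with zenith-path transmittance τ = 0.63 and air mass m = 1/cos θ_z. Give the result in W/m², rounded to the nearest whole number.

262 W/m²

Hour angle H = 15° × (8.25 − 12) = -56.25°.
cos θ_z = sin(14.9°) sin(-8.8°) + cos(14.9°) cos(-8.8°) cos(-56.25°) = -0.0393 + 0.5306 = 0.4913.
Air mass m = 1/cos θ_z = 1/0.4913 = 2.035; τ^m = 0.63^2.035 = 0.3905.
Surface direct beam = 1367 × 0.4913 × 0.3905 = 262.26 W/m².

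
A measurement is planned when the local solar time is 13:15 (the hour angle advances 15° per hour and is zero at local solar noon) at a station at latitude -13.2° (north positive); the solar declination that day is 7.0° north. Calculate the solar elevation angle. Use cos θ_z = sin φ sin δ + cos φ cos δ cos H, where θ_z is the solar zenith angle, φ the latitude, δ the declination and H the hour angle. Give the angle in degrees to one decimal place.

62.5°

Hour angle H = 15° × (13.25 − 12) = 18.75°.
cos θ_z = sin(-13.2°) sin(7.0°) + cos(-13.2°) cos(7.0°) cos(18.75°) = -0.0278 + 0.9150 = 0.8872.
θ_z = arccos(0.8872) = 27.48°, so the elevation is 90° − 27.48° = 62.52°.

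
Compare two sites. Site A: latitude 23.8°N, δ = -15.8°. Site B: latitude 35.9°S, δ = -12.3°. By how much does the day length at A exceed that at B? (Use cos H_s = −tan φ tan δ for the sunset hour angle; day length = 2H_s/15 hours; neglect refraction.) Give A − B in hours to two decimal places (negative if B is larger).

-2.17 h

A: H_s = arccos(−tan 23.8° · tan -15.8°) = 82.83°, so 2H_s/15 = 11.0440 h.
B: H_s = arccos(−tan -35.9° · tan -12.3°) = 99.08°, so 2H_s/15 = 13.2107 h.
A − B = 11.0440 − 13.2107 = -2.1667 h.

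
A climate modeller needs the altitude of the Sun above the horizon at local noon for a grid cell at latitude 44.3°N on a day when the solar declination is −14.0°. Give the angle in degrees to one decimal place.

31.7°

At local solar noon the hour angle is zero, so the elevation is 90° − |φ − δ| = 90° − |44.3° − (-14.0°)| = 90° − 58.3° = 31.7°.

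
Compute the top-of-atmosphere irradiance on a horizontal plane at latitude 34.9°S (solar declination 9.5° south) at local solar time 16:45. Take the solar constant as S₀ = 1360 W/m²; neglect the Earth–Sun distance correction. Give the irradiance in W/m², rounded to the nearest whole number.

482 W/m²

Hour angle H = 15° × (16.75 − 12) = 71.25°.
cos θ_z = sin(-34.9°) sin(-9.5°) + cos(-34.9°) cos(-9.5°) cos(71.25°) = 0.0944 + 0.2600 = 0.3544.
Top-of-atmosphere irradiance = S₀ cos θ_z = 1360 × 0.3544 = 481.98 W/m².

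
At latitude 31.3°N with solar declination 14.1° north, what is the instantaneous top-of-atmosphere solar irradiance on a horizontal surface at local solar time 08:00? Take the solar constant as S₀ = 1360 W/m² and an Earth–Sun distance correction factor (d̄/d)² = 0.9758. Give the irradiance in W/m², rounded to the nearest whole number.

Hour angle H = 15° × (8 − 12) = -60.00°.
With φ = 31.3°, δ = 14.1°, H = -60.00°: sin φ sin δ = 0.1266, cos φ cos δ cos H = 0.4144, so cos θ_z = 0.5410.
Top-of-atmosphere irradiance = S₀ (d̄/d)² cos θ_z = 1360 × 0.9758 × 0.5410 = 717.95 W/m².

718 W/m²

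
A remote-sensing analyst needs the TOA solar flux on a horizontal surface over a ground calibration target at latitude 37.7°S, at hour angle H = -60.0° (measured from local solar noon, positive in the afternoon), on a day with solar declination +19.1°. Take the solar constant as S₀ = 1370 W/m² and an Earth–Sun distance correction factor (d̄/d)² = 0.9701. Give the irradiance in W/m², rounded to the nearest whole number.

cos θ_z = sin φ sin δ + cos φ cos δ cos H = (-0.6115)(0.3272) + (0.7912)(0.9449)(0.5000) = 0.1737.
Top-of-atmosphere irradiance = S₀ (d̄/d)² cos θ_z = 1370 × 0.9701 × 0.1737 = 230.85 W/m².

231 W/m²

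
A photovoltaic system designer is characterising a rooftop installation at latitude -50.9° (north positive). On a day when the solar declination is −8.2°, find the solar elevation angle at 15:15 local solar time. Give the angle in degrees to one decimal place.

Hour angle H = 15° × (15.25 − 12) = 48.75°.
cos θ_z = sin φ sin δ + cos φ cos δ cos H = (-0.7760)(-0.1426) + (0.6307)(0.9898)(0.6593) = 0.5222.
θ_z = arccos(0.5222) = 58.52°, so the elevation is 90° − 58.52° = 31.48°.

31.5°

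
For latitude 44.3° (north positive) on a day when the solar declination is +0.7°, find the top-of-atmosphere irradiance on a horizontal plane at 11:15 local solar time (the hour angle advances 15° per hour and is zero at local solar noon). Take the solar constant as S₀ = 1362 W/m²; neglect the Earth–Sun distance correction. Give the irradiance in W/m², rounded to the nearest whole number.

968 W/m²

Hour angle H = 15° × (11.25 − 12) = -11.25°.
With φ = 44.3°, δ = 0.7°, H = -11.25°: sin φ sin δ = 0.0085, cos φ cos δ cos H = 0.7019, so cos θ_z = 0.7104.
Top-of-atmosphere irradiance = S₀ cos θ_z = 1362 × 0.7104 = 967.56 W/m².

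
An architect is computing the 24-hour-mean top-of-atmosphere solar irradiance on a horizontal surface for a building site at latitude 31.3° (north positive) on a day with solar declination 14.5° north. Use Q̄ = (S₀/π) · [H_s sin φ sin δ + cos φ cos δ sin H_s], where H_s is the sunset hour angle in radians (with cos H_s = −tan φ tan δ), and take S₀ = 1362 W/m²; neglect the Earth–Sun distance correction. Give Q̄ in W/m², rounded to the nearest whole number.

452 W/m²

−tan φ tan δ = −(0.6080)(0.2586) = -0.1572; H_s = arccos(-0.1572) = 99.04°. In radians, H_s = 1.7286.
H_s sin φ sin δ = 1.7286 × 0.5195 × 0.2504 = 0.2249.
cos φ cos δ sin H_s = 0.8545 × 0.9681 × 0.9876 = 0.8170.
Q̄ = (1362/π) × (0.2249 + 0.8170) = 433.54 × 1.0419 = 451.71 W/m².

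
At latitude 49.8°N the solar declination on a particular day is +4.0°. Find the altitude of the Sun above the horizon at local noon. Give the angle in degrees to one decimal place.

44.2°

At local solar noon the hour angle is zero, so the elevation is 90° − |φ − δ| = 90° − |49.8° − (4.0°)| = 90° − 45.8° = 44.2°.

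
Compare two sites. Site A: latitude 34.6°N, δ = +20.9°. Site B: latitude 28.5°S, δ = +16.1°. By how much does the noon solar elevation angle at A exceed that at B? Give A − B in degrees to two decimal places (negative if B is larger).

A: 90° − |34.6 − (20.9)| = 76.30°.
B: 90° − |-28.5 − (16.1)| = 45.40°.
A − B = 76.30 − 45.40 = 30.90°.

+30.90°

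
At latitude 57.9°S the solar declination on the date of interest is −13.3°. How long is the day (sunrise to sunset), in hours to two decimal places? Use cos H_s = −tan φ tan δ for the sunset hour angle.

14.95 hours

−tan φ tan δ = −(-1.5941)(-0.2364) = -0.3768; H_s = arccos(-0.3768) = 112.14°.
Day length = 2 H_s / 15° h⁻¹ = 224.28° / 15 = 14.952 h.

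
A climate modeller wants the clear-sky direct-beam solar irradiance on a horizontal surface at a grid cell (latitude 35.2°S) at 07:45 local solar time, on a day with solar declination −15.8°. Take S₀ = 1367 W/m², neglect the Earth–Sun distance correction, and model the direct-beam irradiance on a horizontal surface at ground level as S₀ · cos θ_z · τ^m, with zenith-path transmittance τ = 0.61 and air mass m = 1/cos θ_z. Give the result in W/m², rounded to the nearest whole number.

259 W/m²

Hour angle H = 15° × (7.75 − 12) = -63.75°.
cos θ_z = sin(-35.2°) sin(-15.8°) + cos(-35.2°) cos(-15.8°) cos(-63.75°) = 0.1570 + 0.3478 = 0.5048.
Air mass m = 1/cos θ_z = 1/0.5048 = 1.981; τ^m = 0.61^1.981 = 0.3756.
Surface direct beam = 1367 × 0.5048 × 0.3756 = 259.19 W/m².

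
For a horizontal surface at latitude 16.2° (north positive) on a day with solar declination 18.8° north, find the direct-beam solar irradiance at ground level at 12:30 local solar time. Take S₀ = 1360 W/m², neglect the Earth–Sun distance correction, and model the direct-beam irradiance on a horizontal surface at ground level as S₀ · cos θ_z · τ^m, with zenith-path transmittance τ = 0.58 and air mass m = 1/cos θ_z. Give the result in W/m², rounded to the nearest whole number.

778 W/m²

Hour angle H = 15° × (12.5 − 12) = 7.50°.
cos θ_z = sin φ sin δ + cos φ cos δ cos H = (0.2790)(0.3223) + (0.9603)(0.9466)(0.9914) = 0.9911.
Air mass m = 1/cos θ_z = 1/0.9911 = 1.009; τ^m = 0.58^1.009 = 0.5772.
Surface direct beam = 1360 × 0.9911 × 0.5772 = 778.01 W/m².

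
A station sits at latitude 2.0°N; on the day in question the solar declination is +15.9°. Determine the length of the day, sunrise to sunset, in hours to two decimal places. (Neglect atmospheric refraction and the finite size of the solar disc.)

12.08 hours

−tan φ tan δ = −(0.0349)(0.2849) = -0.0099; H_s = arccos(-0.0099) = 90.57°.
Day length = 2 H_s / 15° h⁻¹ = 181.14° / 15 = 12.076 h.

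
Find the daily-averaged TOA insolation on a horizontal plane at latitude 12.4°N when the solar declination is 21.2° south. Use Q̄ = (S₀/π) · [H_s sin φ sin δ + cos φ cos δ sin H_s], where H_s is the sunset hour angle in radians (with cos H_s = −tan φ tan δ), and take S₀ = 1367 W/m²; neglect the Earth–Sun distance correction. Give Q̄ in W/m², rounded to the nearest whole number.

345 W/m²

−tan φ tan δ = −(0.2199)(-0.3879) = 0.0853; H_s = arccos(0.0853) = 85.11°. In radians, H_s = 1.4854.
H_s sin φ sin δ = 1.4854 × 0.2147 × -0.3616 = -0.1153.
cos φ cos δ sin H_s = 0.9767 × 0.9323 × 0.9964 = 0.9073.
Q̄ = (1367/π) × (-0.1153 + 0.9073) = 435.13 × 0.7920 = 344.62 W/m².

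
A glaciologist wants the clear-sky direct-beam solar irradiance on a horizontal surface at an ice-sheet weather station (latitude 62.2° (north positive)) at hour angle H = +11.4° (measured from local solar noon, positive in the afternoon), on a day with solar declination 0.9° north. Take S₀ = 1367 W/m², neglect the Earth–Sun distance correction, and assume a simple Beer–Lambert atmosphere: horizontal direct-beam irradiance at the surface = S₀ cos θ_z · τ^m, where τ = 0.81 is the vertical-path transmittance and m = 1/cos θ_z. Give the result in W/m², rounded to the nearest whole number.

412 W/m²

cos θ_z = sin φ sin δ + cos φ cos δ cos H = (0.8846)(0.0157) + (0.4664)(0.9999)(0.9803) = 0.4711.
Air mass m = 1/cos θ_z = 1/0.4711 = 2.123; τ^m = 0.81^2.123 = 0.6393.
Surface direct beam = 1367 × 0.4711 × 0.6393 = 411.71 W/m².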